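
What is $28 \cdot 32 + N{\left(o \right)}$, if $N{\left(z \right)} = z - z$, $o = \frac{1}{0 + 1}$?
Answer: $896$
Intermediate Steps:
$o = 1$ ($o = 1^{-1} = 1$)
$N{\left(z \right)} = 0$
$28 \cdot 32 + N{\left(o \right)} = 28 \cdot 32 + 0 = 896 + 0 = 896$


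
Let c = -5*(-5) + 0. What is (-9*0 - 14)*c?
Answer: -350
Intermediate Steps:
c = 25 (c = 25 + 0 = 25)
(-9*0 - 14)*c = (-9*0 - 14)*25 = (0 - 14)*25 = -14*25 = -350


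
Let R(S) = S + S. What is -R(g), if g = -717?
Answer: 1434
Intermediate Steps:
R(S) = 2*S
-R(g) = -2*(-717) = -1*(-1434) = 1434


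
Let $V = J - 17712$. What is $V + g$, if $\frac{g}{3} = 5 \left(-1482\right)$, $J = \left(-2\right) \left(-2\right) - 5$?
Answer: $-39943$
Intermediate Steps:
$J = -1$ ($J = 4 - 5 = -1$)
$g = -22230$ ($g = 3 \cdot 5 \left(-1482\right) = 3 \left(-7410\right) = -22230$)
$V = -17713$ ($V = -1 - 17712 = -17713$)
$V + g = -17713 - 22230 = -39943$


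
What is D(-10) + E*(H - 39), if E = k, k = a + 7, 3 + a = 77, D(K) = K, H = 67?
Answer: 2258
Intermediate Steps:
a = 74 (a = -3 + 77 = 74)
k = 81 (k = 74 + 7 = 81)
E = 81
D(-10) + E*(H - 39) = -10 + 81*(67 - 39) = -10 + 81*28 = -10 + 2268 = 2258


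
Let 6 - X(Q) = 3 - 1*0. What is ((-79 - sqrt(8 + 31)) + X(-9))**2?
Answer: (76 + sqrt(39))**2 ≈ 6764.2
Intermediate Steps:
X(Q) = 3 (X(Q) = 6 - (3 - 1*0) = 6 - (3 + 0) = 6 - 1*3 = 6 - 3 = 3)
((-79 - sqrt(8 + 31)) + X(-9))**2 = ((-79 - sqrt(8 + 31)) + 3)**2 = ((-79 - sqrt(39)) + 3)**2 = (-76 - sqrt(39))**2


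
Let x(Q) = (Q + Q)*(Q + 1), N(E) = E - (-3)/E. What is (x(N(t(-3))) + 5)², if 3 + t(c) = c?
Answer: 23409/4 ≈ 5852.3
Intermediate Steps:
t(c) = -3 + c
N(E) = E + 3/E
x(Q) = 2*Q*(1 + Q) (x(Q) = (2*Q)*(1 + Q) = 2*Q*(1 + Q))
(x(N(t(-3))) + 5)² = (2*((-3 - 3) + 3/(-3 - 3))*(1 + ((-3 - 3) + 3/(-3 - 3))) + 5)² = (2*(-6 + 3/(-6))*(1 + (-6 + 3/(-6))) + 5)² = (2*(-6 + 3*(-⅙))*(1 + (-6 + 3*(-⅙))) + 5)² = (2*(-6 - ½)*(1 + (-6 - ½)) + 5)² = (2*(-13/2)*(1 - 13/2) + 5)² = (2*(-13/2)*(-11/2) + 5)² = (143/2 + 5)² = (153/2)² = 23409/4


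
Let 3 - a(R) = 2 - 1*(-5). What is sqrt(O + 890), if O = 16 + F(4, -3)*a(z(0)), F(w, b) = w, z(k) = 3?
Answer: sqrt(890) ≈ 29.833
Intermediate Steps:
a(R) = -4 (a(R) = 3 - (2 - 1*(-5)) = 3 - (2 + 5) = 3 - 1*7 = 3 - 7 = -4)
O = 0 (O = 16 + 4*(-4) = 16 - 16 = 0)
sqrt(O + 890) = sqrt(0 + 890) = sqrt(890)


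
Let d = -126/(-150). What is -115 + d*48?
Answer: -1867/25 ≈ -74.680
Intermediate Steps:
d = 21/25 (d = -126*(-1/150) = 21/25 ≈ 0.84000)
-115 + d*48 = -115 + (21/25)*48 = -115 + 1008/25 = -1867/25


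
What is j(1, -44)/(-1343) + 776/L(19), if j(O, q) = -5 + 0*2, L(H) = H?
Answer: 1042263/25517 ≈ 40.846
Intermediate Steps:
j(O, q) = -5 (j(O, q) = -5 + 0 = -5)
j(1, -44)/(-1343) + 776/L(19) = -5/(-1343) + 776/19 = -5*(-1/1343) + 776*(1/19) = 5/1343 + 776/19 = 1042263/25517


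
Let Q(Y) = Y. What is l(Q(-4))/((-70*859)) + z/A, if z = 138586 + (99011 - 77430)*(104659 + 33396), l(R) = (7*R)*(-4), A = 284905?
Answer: 2559393085871/244733395 ≈ 10458.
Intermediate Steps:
l(R) = -28*R
z = 2979503541 (z = 138586 + 21581*138055 = 138586 + 2979364955 = 2979503541)
l(Q(-4))/((-70*859)) + z/A = (-28*(-4))/((-70*859)) + 2979503541/284905 = 112/(-60130) + 2979503541*(1/284905) = 112*(-1/60130) + 2979503541/284905 = -8/4295 + 2979503541/284905 = 2559393085871/244733395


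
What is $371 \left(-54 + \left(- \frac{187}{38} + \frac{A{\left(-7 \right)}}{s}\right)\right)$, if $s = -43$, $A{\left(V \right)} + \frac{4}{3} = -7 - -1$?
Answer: $- \frac{106846145}{4902} \approx -21796.0$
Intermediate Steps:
$A{\left(V \right)} = - \frac{22}{3}$ ($A{\left(V \right)} = - \frac{4}{3} - 6 = - \frac{22}{3}$)
$371 \left(-54 + \left(- \frac{187}{38} + \frac{A{\left(-7 \right)}}{s}\right)\right) = 371 \left(-54 - \left(- \frac{22}{129} + \frac{187}{38}\right)\right) = 371 \left(-54 - \frac{23287}{4902}\right) = 371 \left(- \frac{287995}{4902}\right) = - \frac{106846145}{4902}$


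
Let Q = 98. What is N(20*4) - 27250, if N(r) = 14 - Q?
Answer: -27334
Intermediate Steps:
N(r) = -84 (N(r) = 14 - 1*98 = 14 - 98 = -84)
N(20*4) - 27250 = -84 - 27250 = -27334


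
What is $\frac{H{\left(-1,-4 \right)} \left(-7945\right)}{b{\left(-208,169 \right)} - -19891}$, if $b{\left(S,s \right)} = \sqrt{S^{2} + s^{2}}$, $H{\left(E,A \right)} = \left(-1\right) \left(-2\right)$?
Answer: $- \frac{158033995}{197790028} + \frac{516425 \sqrt{17}}{197790028} \approx -0.78823$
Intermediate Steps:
$H{\left(E,A \right)} = 2$
$\frac{H{\left(-1,-4 \right)} \left(-7945\right)}{b{\left(-208,169 \right)} - -19891} = \frac{2 \left(-7945\right)}{\sqrt{\left(-208\right)^{2} + 169^{2}} - -19891} = - \frac{15890}{\sqrt{43264 + 28561} + 19891} = - \frac{15890}{\sqrt{71825} + 19891} = - \frac{15890}{65 \sqrt{17} + 19891} = - \frac{15890}{19891 + 65 \sqrt{17}}$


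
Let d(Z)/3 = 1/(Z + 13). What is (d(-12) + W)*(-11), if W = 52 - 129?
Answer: 814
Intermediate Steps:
d(Z) = 3/(13 + Z) (d(Z) = 3/(Z + 13) = 3/(13 + Z))
W = -77
(d(-12) + W)*(-11) = (3/(13 - 12) - 77)*(-11) = (3/1 - 77)*(-11) = (3*1 - 77)*(-11) = (3 - 77)*(-11) = -74*(-11) = 814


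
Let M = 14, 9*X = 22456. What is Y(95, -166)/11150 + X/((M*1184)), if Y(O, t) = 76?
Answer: 2336807/14851800 ≈ 0.15734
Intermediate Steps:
X = 22456/9 (X = (⅑)*22456 = 22456/9 ≈ 2495.1)
Y(95, -166)/11150 + X/((M*1184)) = 76/11150 + 22456/(9*((14*1184))) = 76*(1/11150) + (22456/9)/16576 = 38/5575 + (22456/9)*(1/16576) = 38/5575 + 401/2664 = 2336807/14851800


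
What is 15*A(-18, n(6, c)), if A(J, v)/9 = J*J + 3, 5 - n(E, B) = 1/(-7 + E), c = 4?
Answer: 44145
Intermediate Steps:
n(E, B) = 5 - 1/(-7 + E)
A(J, v) = 27 + 9*J**2 (A(J, v) = 9*(J*J + 3) = 9*(J**2 + 3) = 9*(3 + J**2) = 27 + 9*J**2)
15*A(-18, n(6, c)) = 15*(27 + 9*(-18)**2) = 15*(27 + 9*324) = 15*(27 + 2916) = 15*2943 = 44145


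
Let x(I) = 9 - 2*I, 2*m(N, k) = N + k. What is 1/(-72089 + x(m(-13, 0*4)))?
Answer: -1/72067 ≈ -1.3876e-5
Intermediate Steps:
m(N, k) = N/2 + k/2 (m(N, k) = (N + k)/2 = N/2 + k/2)
1/(-72089 + x(m(-13, 0*4))) = 1/(-72089 + (9 - 2*((½)*(-13) + (0*4)/2))) = 1/(-72089 + (9 - 2*(-13/2 + (½)*0))) = 1/(-72089 + (9 - 2*(-13/2 + 0))) = 1/(-72089 + (9 - 2*(-13/2))) = 1/(-72089 + (9 + 13)) = 1/(-72089 + 22) = 1/(-72067) = -1/72067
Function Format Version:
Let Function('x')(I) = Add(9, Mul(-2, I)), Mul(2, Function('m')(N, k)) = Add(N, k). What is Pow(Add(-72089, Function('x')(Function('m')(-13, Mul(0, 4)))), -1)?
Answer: Rational(-1, 72067) ≈ -1.3876e-5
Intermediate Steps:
Function('m')(N, k) = Add(Mul(Rational(1, 2), N), Mul(Rational(1, 2), k)) (Function('m')(N, k) = Mul(Rational(1, 2), Add(N, k)) = Add(Mul(Rational(1, 2), N), Mul(Rational(1, 2), k)))
Pow(Add(-72089, Function('x')(Function('m')(-13, Mul(0, 4)))), -1) = Pow(Add(-72089, Add(9, Mul(-2, Add(Mul(Rational(1, 2), -13), Mul(Rational(1, 2), Mul(0, 4)))))), -1) = Pow(Add(-72089, Add(9, Mul(-2, Add(Rational(-13, 2), Mul(Rational(1, 2), 0))))), -1) = Pow(Add(-72089, Add(9, Mul(-2, Add(Rational(-13, 2), 0)))), -1) = Pow(Add(-72089, Add(9, Mul(-2, Rational(-13, 2)))), -1) = Pow(Add(-72089, Add(9, 13)), -1) = Pow(Add(-72089, 22), -1) = Pow(-72067, -1) = Rational(-1, 72067)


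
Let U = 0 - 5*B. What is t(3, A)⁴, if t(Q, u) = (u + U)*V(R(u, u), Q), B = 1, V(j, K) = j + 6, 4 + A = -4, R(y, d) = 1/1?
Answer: 68574961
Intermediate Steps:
R(y, d) = 1
A = -8 (A = -4 - 4 = -8)
V(j, K) = 6 + j
U = -5 (U = 0 - 5*1 = 0 - 5 = -5)
t(Q, u) = -35 + 7*u (t(Q, u) = (u - 5)*(6 + 1) = (-5 + u)*7 = -35 + 7*u)
t(3, A)⁴ = (-35 + 7*(-8))⁴ = (-35 - 56)⁴ = (-91)⁴ = 68574961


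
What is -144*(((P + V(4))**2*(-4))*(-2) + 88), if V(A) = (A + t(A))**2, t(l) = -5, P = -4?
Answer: -23040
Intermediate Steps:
V(A) = (-5 + A)**2 (V(A) = (A - 5)**2 = (-5 + A)**2)
-144*(((P + V(4))**2*(-4))*(-2) + 88) = -144*(((-4 + (-5 + 4)**2)**2*(-4))*(-2) + 88) = -144*(((-4 + (-1)**2)**2*(-4))*(-2) + 88) = -144*(((-4 + 1)**2*(-4))*(-2) + 88) = -144*(((-3)**2*(-4))*(-2) + 88) = -144*((9*(-4))*(-2) + 88) = -144*(-36*(-2) + 88) = -144*(72 + 88) = -144*160 = -23040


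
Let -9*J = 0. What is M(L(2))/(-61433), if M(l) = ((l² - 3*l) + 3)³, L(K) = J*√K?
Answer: -27/61433 ≈ -0.00043950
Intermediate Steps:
J = 0 (J = -⅑*0 = 0)
L(K) = 0 (L(K) = 0*√K = 0)
M(l) = (3 + l² - 3*l)³
M(L(2))/(-61433) = (3 + 0² - 3*0)³/(-61433) = (3 + 0 + 0)³*(-1/61433) = 3³*(-1/61433) = 27*(-1/61433) = -27/61433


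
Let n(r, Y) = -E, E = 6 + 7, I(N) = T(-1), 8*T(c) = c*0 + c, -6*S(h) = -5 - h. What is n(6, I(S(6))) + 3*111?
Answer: 320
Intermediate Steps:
S(h) = 5/6 + h/6 (S(h) = -(-5 - h)/6 = 5/6 + h/6)
T(c) = c/8 (T(c) = (c*0 + c)/8 = (0 + c)/8 = c/8)
I(N) = -1/8 (I(N) = (1/8)*(-1) = -1/8)
E = 13
n(r, Y) = -13 (n(r, Y) = -1*13 = -13)
n(6, I(S(6))) + 3*111 = -13 + 3*111 = -13 + 333 = 320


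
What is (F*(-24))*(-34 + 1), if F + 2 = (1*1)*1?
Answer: -792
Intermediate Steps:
F = -1 (F = -2 + (1*1)*1 = -2 + 1*1 = -2 + 1 = -1)
(F*(-24))*(-34 + 1) = (-1*(-24))*(-34 + 1) = 24*(-33) = -792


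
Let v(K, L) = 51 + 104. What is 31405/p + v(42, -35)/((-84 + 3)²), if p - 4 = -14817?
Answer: -203752190/97188093 ≈ -2.0965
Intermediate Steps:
v(K, L) = 155
p = -14813 (p = 4 - 14817 = -14813)
31405/p + v(42, -35)/((-84 + 3)²) = 31405/(-14813) + 155/((-84 + 3)²) = 31405*(-1/14813) + 155/((-81)²) = -31405/14813 + 155/6561 = -203752190/97188093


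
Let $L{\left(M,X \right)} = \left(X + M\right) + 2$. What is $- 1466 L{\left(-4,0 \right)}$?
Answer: $2932$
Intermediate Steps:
$L{\left(M,X \right)} = 2 + M + X$ ($L{\left(M,X \right)} = \left(M + X\right) + 2 = 2 + M + X$)
$- 1466 L{\left(-4,0 \right)} = - 1466 \left(2 - 4 + 0\right) = \left(-1466\right) \left(-2\right) = 2932$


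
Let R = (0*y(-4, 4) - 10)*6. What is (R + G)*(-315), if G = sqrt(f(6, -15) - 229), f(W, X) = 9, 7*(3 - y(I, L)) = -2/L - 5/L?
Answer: 18900 - 630*I*sqrt(55) ≈ 18900.0 - 4672.2*I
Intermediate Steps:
y(I, L) = 3 + 1/L (y(I, L) = 3 - (-2/L - 5/L)/7 = 3 - (-1)/L = 3 + 1/L)
R = -60 (R = (0*(3 + 1/4) - 10)*6 = (0*(13/4) - 10)*6 = (0 - 10)*6 = -10*6 = -60)
G = 2*I*sqrt(55) (G = sqrt(9 - 229) = sqrt(-220) = 2*I*sqrt(55) ≈ 14.832*I)
(R + G)*(-315) = (-60 + 2*I*sqrt(55))*(-315) = 18900 - 630*I*sqrt(55)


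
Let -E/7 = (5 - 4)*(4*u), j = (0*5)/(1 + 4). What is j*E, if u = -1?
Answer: 0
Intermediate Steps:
j = 0 (j = 0/5 = 0*(1/5) = 0)
E = 28 (E = -7*(5 - 4)*4*(-1) = -7*(-4) = 28)
j*E = 0*28 = 0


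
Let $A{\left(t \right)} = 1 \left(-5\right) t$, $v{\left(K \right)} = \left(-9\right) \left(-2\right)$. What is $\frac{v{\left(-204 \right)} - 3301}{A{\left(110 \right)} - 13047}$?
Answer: $\frac{3283}{13597} \approx 0.24145$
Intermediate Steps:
$v{\left(K \right)} = 18$
$A{\left(t \right)} = - 5 t$
$\frac{v{\left(-204 \right)} - 3301}{A{\left(110 \right)} - 13047} = \frac{18 - 3301}{\left(-5\right) 110 - 13047} = - \frac{3283}{-550 - 13047} = - \frac{3283}{-13597} = \left(-3283\right) \left(- \frac{1}{13597}\right) = \frac{3283}{13597}$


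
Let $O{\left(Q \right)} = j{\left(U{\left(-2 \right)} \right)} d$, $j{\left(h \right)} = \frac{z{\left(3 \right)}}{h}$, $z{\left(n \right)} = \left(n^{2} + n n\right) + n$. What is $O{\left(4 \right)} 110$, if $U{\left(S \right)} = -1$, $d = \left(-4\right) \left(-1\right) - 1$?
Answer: $-6930$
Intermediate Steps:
$d = 3$ ($d = 4 - 1 = 3$)
$z{\left(n \right)} = n + 2 n^{2}$ ($z{\left(n \right)} = \left(n^{2} + n^{2}\right) + n = 2 n^{2} + n = n + 2 n^{2}$)
$j{\left(h \right)} = \frac{21}{h}$ ($j{\left(h \right)} = \frac{3 \left(1 + 2 \cdot 3\right)}{h} = \frac{3 \left(1 + 6\right)}{h} = \frac{3 \cdot 7}{h} = \frac{21}{h}$)
$O{\left(Q \right)} = -63$ ($O{\left(Q \right)} = \frac{21}{-1} \cdot 3 = 21 \left(-1\right) 3 = \left(-21\right) 3 = -63$)
$O{\left(4 \right)} 110 = \left(-63\right) 110 = -6930$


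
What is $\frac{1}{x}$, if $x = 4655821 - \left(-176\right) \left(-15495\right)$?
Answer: $\frac{1}{1928701} \approx 5.1848 \cdot 10^{-7}$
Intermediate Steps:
$x = 1928701$ ($x = 4655821 - 2727120 = 1928701$)
$\frac{1}{x} = \frac{1}{1928701}$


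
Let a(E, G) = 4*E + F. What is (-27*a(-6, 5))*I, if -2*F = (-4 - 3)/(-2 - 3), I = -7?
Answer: -46683/10 ≈ -4668.3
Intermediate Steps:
F = -7/10 (F = -(-4 - 3)/(2*(-2 - 3)) = -(-7)/(2*(-5)) = -(-7)*(-1)/(2*5) = -½*7/5 = -7/10 ≈ -0.70000)
a(E, G) = -7/10 + 4*E (a(E, G) = 4*E - 7/10 = -7/10 + 4*E)
(-27*a(-6, 5))*I = -27*(-7/10 + 4*(-6))*(-7) = -27*(-7/10 - 24)*(-7) = -27*(-247/10)*(-7) = (6669/10)*(-7) = -46683/10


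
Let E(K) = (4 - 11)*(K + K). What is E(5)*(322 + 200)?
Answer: -36540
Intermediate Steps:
E(K) = -14*K
E(5)*(322 + 200) = (-14*5)*(322 + 200) = -70*522 = -36540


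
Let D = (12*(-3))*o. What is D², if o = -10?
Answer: 129600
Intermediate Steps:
D = 360 (D = (12*(-3))*(-10) = -36*(-10) = 360)
D² = 360² = 129600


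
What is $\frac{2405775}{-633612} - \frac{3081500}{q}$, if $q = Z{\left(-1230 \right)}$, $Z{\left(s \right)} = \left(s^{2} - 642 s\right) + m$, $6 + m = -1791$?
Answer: $- \frac{2495864494775}{485930348652} \approx -5.1363$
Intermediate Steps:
$m = -1797$ ($m = -6 - 1791 = -1797$)
$Z{\left(s \right)} = -1797 + s^{2} - 642 s$ ($Z{\left(s \right)} = \left(s^{2} - 642 s\right) - 1797 = -1797 + s^{2} - 642 s$)
$q = 2300763$ ($q = -1797 + \left(-1230\right)^{2} - -789660 = -1797 + 1512900 + 789660 = 2300763$)
$\frac{2405775}{-633612} - \frac{3081500}{q} = \frac{2405775}{-633612} - \frac{3081500}{2300763} = 2405775 \left(- \frac{1}{633612}\right) - \frac{3081500}{2300763} = - \frac{801925}{211204} - \frac{3081500}{2300763} = - \frac{2495864494775}{485930348652}$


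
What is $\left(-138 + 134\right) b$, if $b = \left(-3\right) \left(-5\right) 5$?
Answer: $-300$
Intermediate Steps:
$b = 75$ ($b = 15 \cdot 5 = 75$)
$\left(-138 + 134\right) b = \left(-138 + 134\right) 75 = \left(-4\right) 75 = -300$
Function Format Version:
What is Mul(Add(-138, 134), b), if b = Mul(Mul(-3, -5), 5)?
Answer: -300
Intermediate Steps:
b = 75 (b = Mul(15, 5) = 75)
Mul(Add(-138, 134), b) = Mul(Add(-138, 134), 75) = Mul(-4, 75) = -300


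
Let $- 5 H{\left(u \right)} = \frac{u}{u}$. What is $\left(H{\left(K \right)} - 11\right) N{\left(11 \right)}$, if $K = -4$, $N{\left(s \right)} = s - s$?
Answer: $0$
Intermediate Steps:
$N{\left(s \right)} = 0$
$H{\left(u \right)} = - \frac{1}{5}$ ($H{\left(u \right)} = - \frac{u \frac{1}{u}}{5} = \left(- \frac{1}{5}\right) 1 = - \frac{1}{5}$)
$\left(H{\left(K \right)} - 11\right) N{\left(11 \right)} = \left(- \frac{1}{5} - 11\right) 0 = \left(- \frac{56}{5}\right) 0 = 0$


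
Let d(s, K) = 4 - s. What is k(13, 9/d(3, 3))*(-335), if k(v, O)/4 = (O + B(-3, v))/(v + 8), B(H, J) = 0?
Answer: -4020/7 ≈ -574.29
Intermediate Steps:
k(v, O) = 4*O/(8 + v) (k(v, O) = 4*((O + 0)/(v + 8)) = 4*(O/(8 + v)) = 4*O/(8 + v))
k(13, 9/d(3, 3))*(-335) = (4*(9/(4 - 1*3))/(8 + 13))*(-335) = (4*(9/(4 - 3))/21)*(-335) = (4*(9/1)*(1/21))*(-335) = (4*(9*1)*(1/21))*(-335) = (4*9*(1/21))*(-335) = (12/7)*(-335) = -4020/7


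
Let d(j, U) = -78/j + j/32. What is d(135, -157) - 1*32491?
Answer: -46781797/1440 ≈ -32487.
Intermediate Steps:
d(j, U) = -78/j + j/32 (d(j, U) = -78/j + j*(1/32) = -78/j + j/32)
d(135, -157) - 1*32491 = (-78/135 + (1/32)*135) - 1*32491 = (-78*1/135 + 135/32) - 32491 = (-26/45 + 135/32) - 32491 = 5243/1440 - 32491 = -46781797/1440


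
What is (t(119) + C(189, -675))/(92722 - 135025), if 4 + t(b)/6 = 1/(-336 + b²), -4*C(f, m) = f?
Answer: 1313367/779785300 ≈ 0.0016843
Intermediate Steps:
C(f, m) = -f/4
t(b) = -24 + 6/(-336 + b²)
(t(119) + C(189, -675))/(92722 - 135025) = (6*(1345 - 4*119²)/(-336 + 119²) - ¼*189)/(92722 - 135025) = (6*(1345 - 4*14161)/(-336 + 14161) - 189/4)/(-42303) = (6*(1345 - 56644)/13825 - 189/4)*(-1/42303) = (6*(1/13825)*(-55299) - 189/4)*(-1/42303) = (-331794/13825 - 189/4)*(-1/42303) = -3940101/55300*(-1/42303) = 1313367/779785300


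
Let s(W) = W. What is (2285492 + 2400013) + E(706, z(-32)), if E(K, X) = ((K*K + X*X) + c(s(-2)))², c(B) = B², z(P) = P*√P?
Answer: 216855097089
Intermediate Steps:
z(P) = P^(3/2)
E(K, X) = (4 + K² + X²)² (E(K, X) = ((K*K + X*X) + (-2)²)² = ((K² + X²) + 4)² = (4 + K² + X²)²)
(2285492 + 2400013) + E(706, z(-32)) = (2285492 + 2400013) + (4 + 706² + ((-32)^(3/2))²)² = 4685505 + (4 + 498436 + (-128*I*√2)²)² = 4685505 + (4 + 498436 - 32768)² = 4685505 + 465672² = 4685505 + 216850411584 = 216855097089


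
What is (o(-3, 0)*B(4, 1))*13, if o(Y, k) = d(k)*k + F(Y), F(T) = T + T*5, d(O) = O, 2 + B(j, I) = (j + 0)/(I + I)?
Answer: 0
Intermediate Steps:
B(j, I) = -2 + j/(2*I) (B(j, I) = -2 + (j + 0)/(I + I) = -2 + j/((2*I)) = -2 + j*(1/(2*I)) = -2 + j/(2*I))
F(T) = 6*T (F(T) = T + 5*T = 6*T)
o(Y, k) = k**2 + 6*Y (o(Y, k) = k*k + 6*Y = k**2 + 6*Y)
(o(-3, 0)*B(4, 1))*13 = ((0**2 + 6*(-3))*(-2 + (1/2)*4/1))*13 = ((0 - 18)*(-2 + (1/2)*4*1))*13 = -18*(-2 + 2)*13 = -18*0*13 = 0*13 = 0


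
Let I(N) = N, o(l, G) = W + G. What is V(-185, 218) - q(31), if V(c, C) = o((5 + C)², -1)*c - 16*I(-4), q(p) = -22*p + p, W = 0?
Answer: 900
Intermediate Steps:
o(l, G) = G (o(l, G) = 0 + G = G)
q(p) = -21*p
V(c, C) = 64 - c (V(c, C) = -c - 16*(-4) = -c - 1*(-64) = -c + 64 = 64 - c)
V(-185, 218) - q(31) = (64 - 1*(-185)) - (-21)*31 = (64 + 185) - 1*(-651) = 249 + 651 = 900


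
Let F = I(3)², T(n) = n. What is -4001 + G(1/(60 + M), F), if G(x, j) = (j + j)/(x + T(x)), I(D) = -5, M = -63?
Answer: -4076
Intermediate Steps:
F = 25 (F = (-5)² = 25)
G(x, j) = j/x (G(x, j) = (j + j)/(x + x) = (2*j)/((2*x)) = (2*j)*(1/(2*x)) = j/x)
-4001 + G(1/(60 + M), F) = -4001 + 25/(1/(60 - 63)) = -4001 + 25/(1/(-3)) = -4001 + 25/(-⅓) = -4001 + 25*(-3) = -4001 - 75 = -4076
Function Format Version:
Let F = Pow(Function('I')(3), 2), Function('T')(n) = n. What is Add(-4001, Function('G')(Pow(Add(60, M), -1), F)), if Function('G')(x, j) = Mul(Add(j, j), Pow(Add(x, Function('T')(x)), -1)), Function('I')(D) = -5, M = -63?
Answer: -4076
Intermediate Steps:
F = 25 (F = Pow(-5, 2) = 25)
Function('G')(x, j) = Mul(j, Pow(x, -1)) (Function('G')(x, j) = Mul(Add(j, j), Pow(Add(x, x), -1)) = Mul(Mul(2, j), Pow(Mul(2, x), -1)) = Mul(Mul(2, j), Mul(Rational(1, 2), Pow(x, -1))) = Mul(j, Pow(x, -1)))
Add(-4001, Function('G')(Pow(Add(60, M), -1), F)) = Add(-4001, Mul(25, Pow(Pow(Add(60, -63), -1), -1))) = Add(-4001, Mul(25, Pow(Pow(-3, -1), -1))) = Add(-4001, Mul(25, Pow(Rational(-1, 3), -1))) = Add(-4001, Mul(25, -3)) = Add(-4001, -75) = -4076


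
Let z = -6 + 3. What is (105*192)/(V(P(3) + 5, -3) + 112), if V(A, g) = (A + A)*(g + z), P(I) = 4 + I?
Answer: -630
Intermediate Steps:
z = -3
V(A, g) = 2*A*(-3 + g) (V(A, g) = (A + A)*(g - 3) = (2*A)*(-3 + g) = 2*A*(-3 + g))
(105*192)/(V(P(3) + 5, -3) + 112) = (105*192)/(2*((4 + 3) + 5)*(-3 - 3) + 112) = 20160/(2*(7 + 5)*(-6) + 112) = 20160/(2*12*(-6) + 112) = 20160/(-144 + 112) = 20160/(-32) = 20160*(-1/32) = -630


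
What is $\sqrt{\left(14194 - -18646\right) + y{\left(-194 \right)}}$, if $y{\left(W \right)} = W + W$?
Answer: $2 \sqrt{8113} \approx 180.14$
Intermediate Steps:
$y{\left(W \right)} = 2 W$
$\sqrt{\left(14194 - -18646\right) + y{\left(-194 \right)}} = \sqrt{\left(14194 - -18646\right) + 2 \left(-194\right)} = \sqrt{\left(14194 + 18646\right) - 388} = \sqrt{32840 - 388} = \sqrt{32452} = 2 \sqrt{8113}$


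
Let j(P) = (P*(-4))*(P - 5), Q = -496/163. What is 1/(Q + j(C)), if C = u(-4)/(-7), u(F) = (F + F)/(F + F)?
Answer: -7987/47776 ≈ -0.16718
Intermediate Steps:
Q = -496/163 (Q = -496*1/163 = -496/163 ≈ -3.0429)
u(F) = 1 (u(F) = (2*F)/((2*F)) = (2*F)*(1/(2*F)) = 1)
C = -⅐ (C = 1/(-7) = 1*(-⅐) = -⅐ ≈ -0.14286)
j(P) = -4*P*(-5 + P) (j(P) = (-4*P)*(-5 + P) = -4*P*(-5 + P))
1/(Q + j(C)) = 1/(-496/163 + 4*(-⅐)*(5 - 1*(-⅐))) = 1/(-496/163 + 4*(-⅐)*(5 + ⅐)) = 1/(-496/163 + 4*(-⅐)*(36/7)) = 1/(-496/163 - 144/49) = 1/(-47776/7987) = -7987/47776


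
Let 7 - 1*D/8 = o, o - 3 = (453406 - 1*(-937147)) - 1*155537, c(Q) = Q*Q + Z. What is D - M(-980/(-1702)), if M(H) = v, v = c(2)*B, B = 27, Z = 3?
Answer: -9880285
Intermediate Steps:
c(Q) = 3 + Q**2 (c(Q) = Q*Q + 3 = Q**2 + 3 = 3 + Q**2)
v = 189 (v = (3 + 2**2)*27 = (3 + 4)*27 = 7*27 = 189)
M(H) = 189
o = 1235019 (o = 3 + ((453406 - 1*(-937147)) - 1*155537) = 3 + ((453406 + 937147) - 155537) = 3 + (1390553 - 155537) = 3 + 1235016 = 1235019)
D = -9880096 (D = 56 - 8*1235019 = 56 - 9880152 = -9880096)
D - M(-980/(-1702)) = -9880096 - 1*189 = -9880096 - 189 = -9880285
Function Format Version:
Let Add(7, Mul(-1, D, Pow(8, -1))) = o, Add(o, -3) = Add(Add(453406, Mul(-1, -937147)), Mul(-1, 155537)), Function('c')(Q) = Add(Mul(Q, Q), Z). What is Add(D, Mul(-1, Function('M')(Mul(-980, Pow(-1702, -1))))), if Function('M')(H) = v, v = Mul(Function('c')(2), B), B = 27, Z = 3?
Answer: -9880285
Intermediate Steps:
Function('c')(Q) = Add(3, Pow(Q, 2)) (Function('c')(Q) = Add(Mul(Q, Q), 3) = Add(Pow(Q, 2), 3) = Add(3, Pow(Q, 2)))
v = 189 (v = Mul(Add(3, Pow(2, 2)), 27) = Mul(Add(3, 4), 27) = Mul(7, 27) = 189)
Function('M')(H) = 189
o = 1235019 (o = Add(3, Add(Add(453406, Mul(-1, -937147)), Mul(-1, 155537))) = Add(3, Add(Add(453406, 937147), -155537)) = Add(3, Add(1390553, -155537)) = Add(3, 1235016) = 1235019)
D = -9880096 (D = Add(56, Mul(-8, 1235019)) = Add(56, -9880152) = -9880096)
Add(D, Mul(-1, Function('M')(Mul(-980, Pow(-1702, -1))))) = Add(-9880096, Mul(-1, 189)) = Add(-9880096, -189) = -9880285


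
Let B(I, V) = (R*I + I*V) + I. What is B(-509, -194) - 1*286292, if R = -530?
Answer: 81715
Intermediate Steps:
B(I, V) = -529*I + I*V (B(I, V) = (-530*I + I*V) + I = -529*I + I*V)
B(-509, -194) - 1*286292 = -509*(-529 - 194) - 1*286292 = -509*(-723) - 286292 = 368007 - 286292 = 81715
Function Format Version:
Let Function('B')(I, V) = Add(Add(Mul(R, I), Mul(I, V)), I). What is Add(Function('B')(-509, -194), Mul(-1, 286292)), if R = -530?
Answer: 81715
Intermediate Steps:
Function('B')(I, V) = Add(Mul(-529, I), Mul(I, V)) (Function('B')(I, V) = Add(Add(Mul(-530, I), Mul(I, V)), I) = Add(Mul(-529, I), Mul(I, V)))
Add(Function('B')(-509, -194), Mul(-1, 286292)) = Add(Mul(-509, Add(-529, -194)), Mul(-1, 286292)) = Add(Mul(-509, -723), -286292) = Add(368007, -286292) = 81715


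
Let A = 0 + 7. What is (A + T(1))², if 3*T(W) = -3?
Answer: 36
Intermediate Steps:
T(W) = -1 (T(W) = (⅓)*(-3) = -1)
A = 7
(A + T(1))² = (7 - 1)² = 6² = 36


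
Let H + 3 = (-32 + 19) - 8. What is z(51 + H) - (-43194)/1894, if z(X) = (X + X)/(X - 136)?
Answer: 2302935/103223 ≈ 22.310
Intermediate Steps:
H = -24 (H = -3 + ((-32 + 19) - 8) = -3 + (-13 - 8) = -3 - 21 = -24)
z(X) = 2*X/(-136 + X) (z(X) = (2*X)/(-136 + X) = 2*X/(-136 + X))
z(51 + H) - (-43194)/1894 = 2*(51 - 24)/(-136 + (51 - 24)) - (-43194)/1894 = 2*27/(-136 + 27) - (-43194)/1894 = 2*27/(-109) - 1*(-21597/947) = 2*27*(-1/109) + 21597/947 = -54/109 + 21597/947 = 2302935/103223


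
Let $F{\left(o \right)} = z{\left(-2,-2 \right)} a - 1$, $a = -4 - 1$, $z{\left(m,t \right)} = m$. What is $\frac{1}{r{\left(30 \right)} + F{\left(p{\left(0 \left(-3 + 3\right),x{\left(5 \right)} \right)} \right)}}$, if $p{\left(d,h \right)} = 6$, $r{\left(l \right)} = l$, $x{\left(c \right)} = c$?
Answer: $\frac{1}{39} \approx 0.025641$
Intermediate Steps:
$a = -5$ ($a = -4 - 1 = -5$)
$F{\left(o \right)} = 9$ ($F{\left(o \right)} = \left(-2\right) \left(-5\right) - 1 = 10 - 1 = 9$)
$\frac{1}{r{\left(30 \right)} + F{\left(p{\left(0 \left(-3 + 3\right),x{\left(5 \right)} \right)} \right)}} = \frac{1}{30 + 9} = \frac{1}{39}$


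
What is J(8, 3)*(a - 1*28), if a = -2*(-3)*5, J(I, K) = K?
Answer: 6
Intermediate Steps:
a = 30 (a = 6*5 = 30)
J(8, 3)*(a - 1*28) = 3*(30 - 1*28) = 3*(30 - 28) = 3*2 = 6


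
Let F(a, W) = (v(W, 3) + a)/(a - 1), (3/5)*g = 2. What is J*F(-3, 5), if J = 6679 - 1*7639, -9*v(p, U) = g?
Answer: -7280/9 ≈ -808.89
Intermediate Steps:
g = 10/3 (g = (5/3)*2 = 10/3 ≈ 3.3333)
v(p, U) = -10/27 (v(p, U) = -⅑*10/3 = -10/27)
J = -960 (J = 6679 - 7639 = -960)
F(a, W) = (-10/27 + a)/(-1 + a) (F(a, W) = (-10/27 + a)/(a - 1) = (-10/27 + a)/(-1 + a))
J*F(-3, 5) = -960*(-10/27 - 3)/(-1 - 3) = -960*(-91)/((-4)*27) = -(-240)*(-91)/27 = -960*91/108 = -7280/9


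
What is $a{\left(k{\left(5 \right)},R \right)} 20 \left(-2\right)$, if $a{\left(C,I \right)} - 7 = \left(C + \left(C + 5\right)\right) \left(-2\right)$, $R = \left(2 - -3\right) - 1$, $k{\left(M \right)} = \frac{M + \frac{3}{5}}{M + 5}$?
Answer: $\frac{1048}{5} \approx 209.6$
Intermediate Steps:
$k{\left(M \right)} = \frac{\frac{3}{5} + M}{5 + M}$ ($k{\left(M \right)} = \frac{M + 3 \cdot \frac{1}{5}}{5 + M} = \frac{M + \frac{3}{5}}{5 + M} = \frac{\frac{3}{5} + M}{5 + M}$)
$R = 4$ ($R = \left(2 + 3\right) - 1 = 5 - 1 = 4$)
$a{\left(C,I \right)} = -3 - 4 C$ ($a{\left(C,I \right)} = 7 + \left(C + \left(C + 5\right)\right) \left(-2\right) = 7 + \left(C + \left(5 + C\right)\right) \left(-2\right) = 7 + \left(5 + 2 C\right) \left(-2\right) = 7 - \left(10 + 4 C\right) = -3 - 4 C$)
$a{\left(k{\left(5 \right)},R \right)} 20 \left(-2\right) = \left(-3 - 4 \frac{\frac{3}{5} + 5}{5 + 5}\right) 20 \left(-2\right) = \left(-3 - 4 \cdot \frac{1}{10} \cdot \frac{28}{5}\right) 20 \left(-2\right) = \left(-3 - \frac{56}{25}\right) 20 \left(-2\right) = \left(- \frac{131}{25}\right) 20 \left(-2\right) = \left(- \frac{524}{5}\right) \left(-2\right) = \frac{1048}{5}$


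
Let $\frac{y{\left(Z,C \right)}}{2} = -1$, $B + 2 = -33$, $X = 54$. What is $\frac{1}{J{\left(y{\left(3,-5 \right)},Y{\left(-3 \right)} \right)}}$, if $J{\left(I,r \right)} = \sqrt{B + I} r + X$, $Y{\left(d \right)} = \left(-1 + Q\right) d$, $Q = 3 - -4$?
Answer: $\frac{1}{276} + \frac{i \sqrt{37}}{828} \approx 0.0036232 + 0.0073463 i$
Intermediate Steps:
$B = -35$ ($B = -2 - 33 = -35$)
$Q = 7$ ($Q = 3 + 4 = 7$)
$y{\left(Z,C \right)} = -2$ ($y{\left(Z,C \right)} = 2 \left(-1\right) = -2$)
$Y{\left(d \right)} = 6 d$ ($Y{\left(d \right)} = \left(-1 + 7\right) d = 6 d$)
$J{\left(I,r \right)} = 54 + r \sqrt{-35 + I}$ ($J{\left(I,r \right)} = \sqrt{-35 + I} r + 54 = r \sqrt{-35 + I} + 54 = 54 + r \sqrt{-35 + I}$)
$\frac{1}{J{\left(y{\left(3,-5 \right)},Y{\left(-3 \right)} \right)}} = \frac{1}{54 + 6 \left(-3\right) \sqrt{-35 - 2}} = \frac{1}{54 - 18 \sqrt{-37}} = \frac{1}{54 - 18 i \sqrt{37}}$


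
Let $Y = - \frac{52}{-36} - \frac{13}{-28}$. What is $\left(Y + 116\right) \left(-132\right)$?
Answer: $- \frac{326843}{21} \approx -15564.0$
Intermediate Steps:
$Y = \frac{481}{252}$ ($Y = \left(-52\right) \left(- \frac{1}{36}\right) - - \frac{13}{28} = \frac{13}{9} + \frac{13}{28} = \frac{481}{252} \approx 1.9087$)
$\left(Y + 116\right) \left(-132\right) = \left(\frac{481}{252} + 116\right) \left(-132\right) = \frac{29713}{252} \left(-132\right) = - \frac{326843}{21}$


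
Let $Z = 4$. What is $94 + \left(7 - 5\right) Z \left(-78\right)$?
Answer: $-530$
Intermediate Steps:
$94 + \left(7 - 5\right) Z \left(-78\right) = 94 + \left(7 - 5\right) 4 \left(-78\right) = 94 + 2 \cdot 4 \left(-78\right) = 94 + 8 \left(-78\right) = 94 - 624 = -530$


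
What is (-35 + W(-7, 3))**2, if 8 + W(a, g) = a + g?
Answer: 2209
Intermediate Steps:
W(a, g) = -8 + a + g (W(a, g) = -8 + (a + g) = -8 + a + g)
(-35 + W(-7, 3))**2 = (-35 + (-8 - 7 + 3))**2 = (-35 - 12)**2 = (-47)**2 = 2209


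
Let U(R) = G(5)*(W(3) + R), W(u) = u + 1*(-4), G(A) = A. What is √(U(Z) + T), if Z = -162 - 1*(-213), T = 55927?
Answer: √56177 ≈ 237.02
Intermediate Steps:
Z = 51 (Z = -162 + 213 = 51)
W(u) = -4 + u (W(u) = u - 4 = -4 + u)
U(R) = -5 + 5*R (U(R) = 5*((-4 + 3) + R) = 5*(-1 + R) = -5 + 5*R)
√(U(Z) + T) = √((-5 + 5*51) + 55927) = √((-5 + 255) + 55927) = √(250 + 55927) = √56177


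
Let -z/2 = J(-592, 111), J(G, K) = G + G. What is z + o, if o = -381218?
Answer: -378850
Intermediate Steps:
J(G, K) = 2*G
z = 2368 (z = -4*(-592) = -2*(-1184) = 2368)
z + o = 2368 - 381218 = -378850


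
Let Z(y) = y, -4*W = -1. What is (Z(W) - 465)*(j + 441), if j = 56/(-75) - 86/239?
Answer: -14658384169/71700 ≈ -2.0444e+5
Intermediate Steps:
W = ¼ (W = -¼*(-1) = ¼ ≈ 0.25000)
j = -19834/17925 (j = 56*(-1/75) - 86*1/239 = -56/75 - 86/239 = -19834/17925 ≈ -1.1065)
(Z(W) - 465)*(j + 441) = (¼ - 465)*(-19834/17925 + 441) = -1859/4*7885091/17925 = -14658384169/71700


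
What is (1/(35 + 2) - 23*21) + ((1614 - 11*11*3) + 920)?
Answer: 62457/37 ≈ 1688.0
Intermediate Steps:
(1/(35 + 2) - 23*21) + ((1614 - 11*11*3) + 920) = (1/37 - 483) + ((1614 - 121*3) + 920) = (1/37 - 483) + ((1614 - 363) + 920) = -17870/37 + (1251 + 920) = -17870/37 + 2171 = 62457/37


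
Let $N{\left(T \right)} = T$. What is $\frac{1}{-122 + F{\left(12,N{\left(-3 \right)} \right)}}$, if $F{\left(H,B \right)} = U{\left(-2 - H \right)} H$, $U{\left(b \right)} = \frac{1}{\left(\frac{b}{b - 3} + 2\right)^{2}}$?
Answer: $- \frac{192}{23135} \approx -0.0082991$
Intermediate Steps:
$U{\left(b \right)} = \frac{1}{\left(2 + \frac{b}{-3 + b}\right)^{2}}$ ($U{\left(b \right)} = \frac{1}{\left(\frac{b}{-3 + b} + 2\right)^{2}} = \frac{1}{\left(2 + \frac{b}{-3 + b}\right)^{2}}$)
$F{\left(H,B \right)} = \frac{H \left(-5 - H\right)^{2}}{9 \left(-4 - H\right)^{2}}$ ($F{\left(H,B \right)} = \frac{\left(-3 - \left(2 + H\right)\right)^{2}}{9 \left(-2 - \left(2 + H\right)\right)^{2}} H = \frac{\left(-5 - H\right)^{2}}{9 \left(-4 - H\right)^{2}} H = \frac{H \left(-5 - H\right)^{2}}{9 \left(-4 - H\right)^{2}}$)
$\frac{1}{-122 + F{\left(12,N{\left(-3 \right)} \right)}} = \frac{1}{-122 + \frac{1}{9} \cdot 12 \frac{1}{\left(4 + 12\right)^{2}} \left(5 + 12\right)^{2}} = \frac{1}{-122 + \frac{1}{9} \cdot 12 \cdot \frac{1}{256} \cdot 17^{2}} = \frac{1}{-122 + \frac{1}{9} \cdot 12 \cdot \frac{1}{256} \cdot 289} = \frac{1}{-122 + \frac{289}{192}} = \frac{1}{- \frac{23135}{192}} = - \frac{192}{23135}$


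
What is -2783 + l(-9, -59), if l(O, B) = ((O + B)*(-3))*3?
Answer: -2171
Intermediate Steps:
l(O, B) = -9*B - 9*O (l(O, B) = ((B + O)*(-3))*3 = (-3*B - 3*O)*3 = -9*B - 9*O)
-2783 + l(-9, -59) = -2783 + (-9*(-59) - 9*(-9)) = -2783 + (531 + 81) = -2783 + 612 = -2171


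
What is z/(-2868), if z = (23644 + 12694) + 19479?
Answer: -55817/2868 ≈ -19.462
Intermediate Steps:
z = 55817 (z = 36338 + 19479 = 55817)
z/(-2868) = 55817/(-2868) = 55817*(-1/2868) = -55817/2868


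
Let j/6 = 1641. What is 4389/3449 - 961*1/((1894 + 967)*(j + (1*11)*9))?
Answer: 124875344416/98133172605 ≈ 1.2725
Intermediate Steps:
j = 9846 (j = 6*1641 = 9846)
4389/3449 - 961*1/((1894 + 967)*(j + (1*11)*9)) = 4389/3449 - 961*1/((1894 + 967)*(9846 + (1*11)*9)) = 4389*(1/3449) - 961*1/(2861*(9846 + 11*9)) = 4389/3449 - 961*1/(2861*(9846 + 99)) = 4389/3449 - 961/(2861*9945) = 4389/3449 - 961/28452645 = 124875344416/98133172605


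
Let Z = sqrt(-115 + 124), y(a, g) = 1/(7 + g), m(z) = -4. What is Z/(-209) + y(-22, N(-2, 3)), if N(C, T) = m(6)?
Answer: 200/627 ≈ 0.31898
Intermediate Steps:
N(C, T) = -4
Z = 3 (Z = sqrt(9) = 3)
Z/(-209) + y(-22, N(-2, 3)) = 3/(-209) + 1/(7 - 4) = 3*(-1/209) + 1/3 = -3/209 + 1/3 = 200/627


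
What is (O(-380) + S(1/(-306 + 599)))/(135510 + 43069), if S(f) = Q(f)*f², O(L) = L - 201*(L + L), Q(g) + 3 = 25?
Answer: 13081670642/15330828571 ≈ 0.85329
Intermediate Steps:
Q(g) = 22 (Q(g) = -3 + 25 = 22)
O(L) = -401*L (O(L) = L - 201*2*L = L - 402*L = -401*L)
S(f) = 22*f²
(O(-380) + S(1/(-306 + 599)))/(135510 + 43069) = (-401*(-380) + 22*(1/(-306 + 599))²)/(135510 + 43069) = (152380 + 22*(1/293)²)/178579 = (152380 + 22*(1/293)²)*(1/178579) = (152380 + 22*(1/85849))*(1/178579) = (152380 + 22/85849)*(1/178579) = (13081670642/85849)*(1/178579) = 13081670642/15330828571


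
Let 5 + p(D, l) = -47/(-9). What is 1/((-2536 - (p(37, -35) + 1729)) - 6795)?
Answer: -9/99542 ≈ -9.0414e-5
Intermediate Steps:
p(D, l) = 2/9 (p(D, l) = -5 - 47/(-9) = -5 - 47*(-⅑) = -5 + 47/9 = 2/9)
1/((-2536 - (p(37, -35) + 1729)) - 6795) = 1/((-2536 - (2/9 + 1729)) - 6795) = 1/((-2536 - 1*15563/9) - 6795) = 1/((-2536 - 15563/9) - 6795) = 1/(-38387/9 - 6795) = 1/(-99542/9) = -9/99542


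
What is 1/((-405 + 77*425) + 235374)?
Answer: 1/267694 ≈ 3.7356e-6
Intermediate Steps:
1/((-405 + 77*425) + 235374) = 1/((-405 + 32725) + 235374) = 1/(32320 + 235374) = 1/267694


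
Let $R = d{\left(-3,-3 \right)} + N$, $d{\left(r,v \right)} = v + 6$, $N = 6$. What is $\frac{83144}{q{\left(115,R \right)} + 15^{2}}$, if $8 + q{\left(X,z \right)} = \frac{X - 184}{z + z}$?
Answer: $\frac{498864}{1279} \approx 390.04$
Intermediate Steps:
$d{\left(r,v \right)} = 6 + v$
$R = 9$ ($R = \left(6 - 3\right) + 6 = 3 + 6 = 9$)
$q{\left(X,z \right)} = -8 + \frac{-184 + X}{2 z}$ ($q{\left(X,z \right)} = -8 + \frac{X - 184}{z + z} = -8 + \frac{-184 + X}{2 z}$)
$\frac{83144}{q{\left(115,R \right)} + 15^{2}} = \frac{83144}{\frac{-184 + 115 - 144}{2 \cdot 9} + 15^{2}} = \frac{83144}{\frac{1}{2} \cdot \frac{1}{9} \left(-184 + 115 - 144\right) + 225} = \frac{83144}{\frac{1}{2} \cdot \frac{1}{9} \left(-213\right) + 225} = \frac{83144}{- \frac{71}{6} + 225} = \frac{83144}{\frac{1279}{6}} = 83144 \cdot \frac{6}{1279} = \frac{498864}{1279}$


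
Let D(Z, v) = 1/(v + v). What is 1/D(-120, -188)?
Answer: -376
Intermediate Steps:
D(Z, v) = 1/(2*v)
1/D(-120, -188) = 1/((1/2)/(-188)) = 1/((1/2)*(-1/188)) = 1/(-1/376) = -376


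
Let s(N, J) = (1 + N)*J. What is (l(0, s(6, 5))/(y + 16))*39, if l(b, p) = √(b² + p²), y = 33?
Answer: 195/7 ≈ 27.857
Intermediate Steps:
s(N, J) = J*(1 + N)
(l(0, s(6, 5))/(y + 16))*39 = (√(0² + (5*(1 + 6))²)/(33 + 16))*39 = (√(0 + (5*7)²)/49)*39 = (√(0 + 35²)/49)*39 = (√(0 + 1225)/49)*39 = (√1225/49)*39 = ((1/49)*35)*39 = (5/7)*39 = 195/7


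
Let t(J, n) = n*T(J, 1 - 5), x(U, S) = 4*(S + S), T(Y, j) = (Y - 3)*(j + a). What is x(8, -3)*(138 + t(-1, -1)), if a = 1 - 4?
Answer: -2640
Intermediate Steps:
a = -3
T(Y, j) = (-3 + Y)*(-3 + j) (T(Y, j) = (Y - 3)*(j - 3) = (-3 + Y)*(-3 + j))
x(U, S) = 8*S (x(U, S) = 4*(2*S) = 8*S)
t(J, n) = n*(21 - 7*J) (t(J, n) = n*(9 - 3*J - 3*(1 - 5) + J*(1 - 5)) = n*(9 - 3*J - 3*(-4) + J*(-4)) = n*(9 - 3*J + 12 - 4*J) = n*(21 - 7*J))
x(8, -3)*(138 + t(-1, -1)) = (8*(-3))*(138 + 7*(-1)*(3 - 1*(-1))) = -24*(138 + 7*(-1)*(3 + 1)) = -24*(138 + 7*(-1)*4) = -24*(138 - 28) = -24*110 = -2640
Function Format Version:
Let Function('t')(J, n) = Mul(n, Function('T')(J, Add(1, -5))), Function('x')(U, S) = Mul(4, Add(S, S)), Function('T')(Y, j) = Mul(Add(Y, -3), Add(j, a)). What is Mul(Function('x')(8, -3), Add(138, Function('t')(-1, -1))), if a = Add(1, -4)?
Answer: -2640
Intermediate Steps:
a = -3
Function('T')(Y, j) = Mul(Add(-3, Y), Add(-3, j)) (Function('T')(Y, j) = Mul(Add(Y, -3), Add(j, -3)) = Mul(Add(-3, Y), Add(-3, j)))
Function('x')(U, S) = Mul(8, S) (Function('x')(U, S) = Mul(4, Mul(2, S)) = Mul(8, S))
Function('t')(J, n) = Mul(n, Add(21, Mul(-7, J))) (Function('t')(J, n) = Mul(n, Add(9, Mul(-3, J), Mul(-3, Add(1, -5)), Mul(J, Add(1, -5)))) = Mul(n, Add(9, Mul(-3, J), Mul(-3, -4), Mul(J, -4))) = Mul(n, Add(9, Mul(-3, J), 12, Mul(-4, J))) = Mul(n, Add(21, Mul(-7, J))))
Mul(Function('x')(8, -3), Add(138, Function('t')(-1, -1))) = Mul(Mul(8, -3), Add(138, Mul(7, -1, Add(3, Mul(-1, -1))))) = Mul(-24, Add(138, Mul(7, -1, Add(3, 1)))) = Mul(-24, Add(138, Mul(7, -1, 4))) = Mul(-24, Add(138, -28)) = Mul(-24, 110) = -2640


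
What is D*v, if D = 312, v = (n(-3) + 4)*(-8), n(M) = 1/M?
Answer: -9152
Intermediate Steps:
n(M) = 1/M
v = -88/3 (v = (1/(-3) + 4)*(-8) = (-⅓ + 4)*(-8) = (11/3)*(-8) = -88/3 ≈ -29.333)
D*v = 312*(-88/3) = -9152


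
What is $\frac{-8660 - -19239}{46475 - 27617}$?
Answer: $\frac{10579}{18858} \approx 0.56098$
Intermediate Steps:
$\frac{-8660 - -19239}{46475 - 27617} = \frac{-8660 + 19239}{18858} = 10579 \cdot \frac{1}{18858} = \frac{10579}{18858}$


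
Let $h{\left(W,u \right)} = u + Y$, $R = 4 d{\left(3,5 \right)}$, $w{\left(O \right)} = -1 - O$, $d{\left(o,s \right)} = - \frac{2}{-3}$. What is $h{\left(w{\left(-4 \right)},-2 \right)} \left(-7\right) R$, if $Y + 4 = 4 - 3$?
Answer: $\frac{280}{3} \approx 93.333$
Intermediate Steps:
$d{\left(o,s \right)} = \frac{2}{3}$ ($d{\left(o,s \right)} = \left(-2\right) \left(- \frac{1}{3}\right) = \frac{2}{3}$)
$R = \frac{8}{3}$ ($R = 4 \cdot \frac{2}{3} = \frac{8}{3} \approx 2.6667$)
$Y = -3$ ($Y = -4 + \left(4 - 3\right) = -4 + 1 = -3$)
$h{\left(W,u \right)} = -3 + u$ ($h{\left(W,u \right)} = u - 3 = -3 + u$)
$h{\left(w{\left(-4 \right)},-2 \right)} \left(-7\right) R = \left(-3 - 2\right) \left(-7\right) \frac{8}{3} = \left(-5\right) \left(-7\right) \frac{8}{3} = 35 \cdot \frac{8}{3} = \frac{280}{3}$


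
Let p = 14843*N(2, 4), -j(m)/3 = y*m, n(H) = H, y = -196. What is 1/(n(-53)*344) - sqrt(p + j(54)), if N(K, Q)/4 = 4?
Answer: -1/18232 - 2*sqrt(67310) ≈ -518.88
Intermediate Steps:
j(m) = 588*m (j(m) = -(-588)*m = 588*m)
N(K, Q) = 16 (N(K, Q) = 4*4 = 16)
p = 237488 (p = 14843*16 = 237488)
1/(n(-53)*344) - sqrt(p + j(54)) = 1/(-53*344) - sqrt(237488 + 588*54) = 1/(-18232) - sqrt(237488 + 31752) = -1/18232 - sqrt(269240) = -1/18232 - 2*sqrt(67310)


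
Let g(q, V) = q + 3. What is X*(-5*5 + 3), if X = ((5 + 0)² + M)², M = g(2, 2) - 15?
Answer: -4950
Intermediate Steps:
g(q, V) = 3 + q
M = -10 (M = (3 + 2) - 15 = 5 - 15 = -10)
X = 225 (X = ((5 + 0)² - 10)² = (5² - 10)² = (25 - 10)² = 15² = 225)
X*(-5*5 + 3) = 225*(-5*5 + 3) = 225*(-25 + 3) = 225*(-22) = -4950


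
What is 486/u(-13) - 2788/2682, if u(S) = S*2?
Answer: -343985/17433 ≈ -19.732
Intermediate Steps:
u(S) = 2*S
486/u(-13) - 2788/2682 = 486/((2*(-13))) - 2788/2682 = 486/(-26) - 2788*1/2682 = 486*(-1/26) - 1394/1341 = -243/13 - 1394/1341 = -343985/17433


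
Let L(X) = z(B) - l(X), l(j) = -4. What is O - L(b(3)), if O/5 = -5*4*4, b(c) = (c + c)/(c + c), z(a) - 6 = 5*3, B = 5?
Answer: -425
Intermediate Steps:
z(a) = 21 (z(a) = 6 + 5*3 = 6 + 15 = 21)
b(c) = 1 (b(c) = (2*c)/((2*c)) = (2*c)*(1/(2*c)) = 1)
L(X) = 25 (L(X) = 21 - 1*(-4) = 21 + 4 = 25)
O = -400 (O = 5*(-5*4*4) = 5*(-20*4) = 5*(-80) = -400)
O - L(b(3)) = -400 - 1*25 = -400 - 25 = -425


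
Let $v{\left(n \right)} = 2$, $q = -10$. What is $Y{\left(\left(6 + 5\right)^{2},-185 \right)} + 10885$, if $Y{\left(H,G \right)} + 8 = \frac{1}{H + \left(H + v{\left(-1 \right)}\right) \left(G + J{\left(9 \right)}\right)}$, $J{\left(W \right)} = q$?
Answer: $\frac{259568727}{23864} \approx 10877.0$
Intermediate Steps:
$J{\left(W \right)} = -10$
$Y{\left(H,G \right)} = -8 + \frac{1}{H + \left(-10 + G\right) \left(2 + H\right)}$ ($Y{\left(H,G \right)} = -8 + \frac{1}{H + \left(H + 2\right) \left(G - 10\right)} = -8 + \frac{1}{H + \left(2 + H\right) \left(-10 + G\right)} = -8 + \frac{1}{H + \left(-10 + G\right) \left(2 + H\right)}$)
$Y{\left(\left(6 + 5\right)^{2},-185 \right)} + 10885 = \frac{161 - -2960 + 72 \left(6 + 5\right)^{2} - - 1480 \left(6 + 5\right)^{2}}{-20 - 9 \left(6 + 5\right)^{2} + 2 \left(-185\right) - 185 \left(6 + 5\right)^{2}} + 10885 = \frac{161 + 2960 + 72 \cdot 11^{2} - - 1480 \cdot 11^{2}}{-20 - 9 \cdot 11^{2} - 370 - 185 \cdot 11^{2}} + 10885 = \frac{161 + 2960 + 72 \cdot 121 - \left(-1480\right) 121}{-20 - 1089 - 370 - 22385} + 10885 = \frac{161 + 2960 + 8712 + 179080}{-20 - 1089 - 370 - 22385} + 10885 = \frac{1}{-23864} \cdot 190913 + 10885 = \left(- \frac{1}{23864}\right) 190913 + 10885 = - \frac{190913}{23864} + 10885 = \frac{259568727}{23864}$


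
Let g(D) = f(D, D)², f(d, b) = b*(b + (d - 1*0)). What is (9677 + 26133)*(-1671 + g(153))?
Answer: 78492778851930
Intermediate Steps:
f(d, b) = b*(b + d) (f(d, b) = b*(b + (d + 0)) = b*(b + d))
g(D) = 4*D⁴ (g(D) = (D*(D + D))² = (D*(2*D))² = (2*D²)² = 4*D⁴)
(9677 + 26133)*(-1671 + g(153)) = (9677 + 26133)*(-1671 + 4*153⁴) = 35810*(-1671 + 4*547981281) = 35810*(-1671 + 2191925124) = 35810*2191923453 = 78492778851930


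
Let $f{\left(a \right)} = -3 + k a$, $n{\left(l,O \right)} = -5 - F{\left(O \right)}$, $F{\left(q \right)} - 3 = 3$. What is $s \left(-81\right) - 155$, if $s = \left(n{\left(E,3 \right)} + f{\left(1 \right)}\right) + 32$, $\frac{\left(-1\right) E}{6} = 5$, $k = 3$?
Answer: $-1856$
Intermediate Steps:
$E = -30$ ($E = \left(-6\right) 5 = -30$)
$F{\left(q \right)} = 6$ ($F{\left(q \right)} = 3 + 3 = 6$)
$n{\left(l,O \right)} = -11$ ($n{\left(l,O \right)} = -5 - 6 = -11$)
$f{\left(a \right)} = -3 + 3 a$
$s = 21$ ($s = \left(-11 + \left(-3 + 3 \cdot 1\right)\right) + 32 = \left(-11 + \left(-3 + 3\right)\right) + 32 = \left(-11 + 0\right) + 32 = -11 + 32 = 21$)
$s \left(-81\right) - 155 = 21 \left(-81\right) - 155 = -1701 - 155 = -1856$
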